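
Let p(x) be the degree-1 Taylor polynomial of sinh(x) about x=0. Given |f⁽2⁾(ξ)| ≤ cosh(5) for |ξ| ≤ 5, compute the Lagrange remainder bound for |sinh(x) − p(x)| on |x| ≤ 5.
25*cosh(5)/2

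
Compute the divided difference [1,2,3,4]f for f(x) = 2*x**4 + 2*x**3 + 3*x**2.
22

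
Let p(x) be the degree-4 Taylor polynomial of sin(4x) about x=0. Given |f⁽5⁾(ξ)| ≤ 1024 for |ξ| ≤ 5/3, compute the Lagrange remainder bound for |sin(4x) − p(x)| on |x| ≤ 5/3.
80000/729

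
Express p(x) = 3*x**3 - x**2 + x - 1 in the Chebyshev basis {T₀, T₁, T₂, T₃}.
(-3/2)T₀ + (13/4)T₁ + (-1/2)T₂ + (3/4)T₃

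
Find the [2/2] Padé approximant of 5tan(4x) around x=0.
20*x/(1 - 16*x**2/3)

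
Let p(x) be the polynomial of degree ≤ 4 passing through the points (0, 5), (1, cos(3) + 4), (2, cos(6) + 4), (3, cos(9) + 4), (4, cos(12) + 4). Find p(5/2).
15*cos(9)/32 - 5*cos(12)/128 - 5*cos(3)/32 + 45*cos(6)/64 + 515/128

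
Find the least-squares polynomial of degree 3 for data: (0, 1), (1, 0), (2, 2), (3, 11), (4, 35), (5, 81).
55/63 + (178/189)x + (-629/252)x² + (119/108)x³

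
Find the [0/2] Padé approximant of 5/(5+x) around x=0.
1/(x/5 + 1)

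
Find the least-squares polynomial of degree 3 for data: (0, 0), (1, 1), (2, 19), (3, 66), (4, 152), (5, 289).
1/63 + (-767/189)x + (28/9)x² + (50/27)x³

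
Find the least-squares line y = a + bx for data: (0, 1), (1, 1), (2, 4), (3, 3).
a = 9/10, b = 9/10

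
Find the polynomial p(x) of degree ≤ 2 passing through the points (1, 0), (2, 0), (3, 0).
0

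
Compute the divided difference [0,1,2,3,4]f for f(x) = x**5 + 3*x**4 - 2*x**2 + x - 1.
13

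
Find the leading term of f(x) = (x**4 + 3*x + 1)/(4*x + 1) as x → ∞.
x**3/4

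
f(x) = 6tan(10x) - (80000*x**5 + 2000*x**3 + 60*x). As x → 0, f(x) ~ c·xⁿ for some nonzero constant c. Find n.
7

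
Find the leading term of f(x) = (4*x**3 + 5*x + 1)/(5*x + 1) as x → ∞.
4*x**2/5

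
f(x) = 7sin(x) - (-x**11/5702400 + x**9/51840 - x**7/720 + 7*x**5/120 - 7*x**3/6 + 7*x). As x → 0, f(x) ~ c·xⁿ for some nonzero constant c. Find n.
13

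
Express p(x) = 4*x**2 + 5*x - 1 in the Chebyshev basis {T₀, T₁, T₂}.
T₀ + (5)T₁ + (2)T₂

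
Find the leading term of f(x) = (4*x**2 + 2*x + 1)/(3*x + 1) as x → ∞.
4*x/3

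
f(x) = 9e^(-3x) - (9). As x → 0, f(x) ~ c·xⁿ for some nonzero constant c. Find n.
1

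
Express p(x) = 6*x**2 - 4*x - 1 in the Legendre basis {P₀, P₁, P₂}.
P₀ + (-4)P₁ + (4)P₂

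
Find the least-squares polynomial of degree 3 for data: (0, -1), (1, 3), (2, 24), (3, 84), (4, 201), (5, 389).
-5/7 + (-13/14)x + (11/14)x² + (3)x³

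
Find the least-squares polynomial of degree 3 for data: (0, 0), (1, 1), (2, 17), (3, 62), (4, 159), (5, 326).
-25/126 + (1513/756)x + (-827/252)x² + (86/27)x³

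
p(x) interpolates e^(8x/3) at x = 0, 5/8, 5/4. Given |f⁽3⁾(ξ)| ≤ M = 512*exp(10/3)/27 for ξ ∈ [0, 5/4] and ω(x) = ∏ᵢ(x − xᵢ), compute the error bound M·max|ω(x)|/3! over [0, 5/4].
125*sqrt(3)*exp(10/3)/729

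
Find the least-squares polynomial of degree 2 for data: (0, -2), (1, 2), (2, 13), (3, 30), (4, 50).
-83/35 + (82/35)x + (19/7)x²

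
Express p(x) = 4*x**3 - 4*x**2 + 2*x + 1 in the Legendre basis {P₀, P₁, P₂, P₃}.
(-1/3)P₀ + (22/5)P₁ + (-8/3)P₂ + (8/5)P₃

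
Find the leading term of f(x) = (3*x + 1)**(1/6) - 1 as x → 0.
x/2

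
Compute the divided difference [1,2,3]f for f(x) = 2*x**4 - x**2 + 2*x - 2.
49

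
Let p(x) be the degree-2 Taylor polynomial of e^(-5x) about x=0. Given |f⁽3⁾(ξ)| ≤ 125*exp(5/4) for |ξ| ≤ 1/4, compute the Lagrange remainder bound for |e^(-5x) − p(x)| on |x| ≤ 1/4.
125*exp(5/4)/384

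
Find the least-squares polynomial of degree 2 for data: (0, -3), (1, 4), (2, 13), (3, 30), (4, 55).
-81/35 + (57/35)x + (22/7)x²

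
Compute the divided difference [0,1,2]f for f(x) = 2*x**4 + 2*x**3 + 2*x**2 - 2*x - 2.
22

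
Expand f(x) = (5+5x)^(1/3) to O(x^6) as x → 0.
5**(1/3) + 5**(1/3)*x/3 - 5**(1/3)*x**2/9 + 5*5**(1/3)*x**3/81 - 10*5**(1/3)*x**4/243 + 22*5**(1/3)*x**5/729 + O(x**6)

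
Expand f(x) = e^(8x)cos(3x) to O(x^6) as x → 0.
1 + 8*x + 55*x**2/2 + 148*x**3/3 + 721*x**4/24 - 1259*x**5/15 + O(x**6)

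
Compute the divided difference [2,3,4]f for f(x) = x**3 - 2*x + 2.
9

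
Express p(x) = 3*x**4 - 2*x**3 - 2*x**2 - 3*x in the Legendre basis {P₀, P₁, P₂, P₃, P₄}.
(-1/15)P₀ + (-21/5)P₁ + (8/21)P₂ + (-4/5)P₃ + (24/35)P₄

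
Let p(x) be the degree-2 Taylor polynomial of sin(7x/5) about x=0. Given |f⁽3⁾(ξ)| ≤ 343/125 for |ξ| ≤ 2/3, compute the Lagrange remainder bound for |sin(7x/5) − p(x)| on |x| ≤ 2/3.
1372/10125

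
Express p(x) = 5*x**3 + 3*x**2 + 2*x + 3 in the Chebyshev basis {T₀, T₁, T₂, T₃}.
(9/2)T₀ + (23/4)T₁ + (3/2)T₂ + (5/4)T₃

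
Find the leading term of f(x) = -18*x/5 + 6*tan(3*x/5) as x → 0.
54*x**3/125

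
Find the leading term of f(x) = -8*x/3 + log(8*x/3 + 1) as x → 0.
-32*x**2/9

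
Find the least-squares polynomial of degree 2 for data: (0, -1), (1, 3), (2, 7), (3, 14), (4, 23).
-26/35 + (153/70)x + (13/14)x²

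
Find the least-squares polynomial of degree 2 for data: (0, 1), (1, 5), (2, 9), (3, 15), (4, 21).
37/35 + (23/7)x + (3/7)x²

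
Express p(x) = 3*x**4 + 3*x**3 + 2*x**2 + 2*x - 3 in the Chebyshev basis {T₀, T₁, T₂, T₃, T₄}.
(-7/8)T₀ + (17/4)T₁ + (5/2)T₂ + (3/4)T₃ + (3/8)T₄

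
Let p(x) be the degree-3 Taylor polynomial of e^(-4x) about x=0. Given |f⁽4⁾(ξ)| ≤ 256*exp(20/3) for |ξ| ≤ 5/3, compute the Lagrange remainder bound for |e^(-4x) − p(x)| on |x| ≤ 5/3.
20000*exp(20/3)/243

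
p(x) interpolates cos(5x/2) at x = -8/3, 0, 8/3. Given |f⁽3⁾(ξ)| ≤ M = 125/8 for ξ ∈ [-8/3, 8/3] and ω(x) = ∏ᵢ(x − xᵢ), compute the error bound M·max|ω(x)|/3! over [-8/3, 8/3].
8000*sqrt(3)/729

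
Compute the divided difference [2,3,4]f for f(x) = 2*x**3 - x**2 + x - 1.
17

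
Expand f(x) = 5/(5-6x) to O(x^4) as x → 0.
1 + 6*x/5 + 36*x**2/25 + 216*x**3/125 + O(x**4)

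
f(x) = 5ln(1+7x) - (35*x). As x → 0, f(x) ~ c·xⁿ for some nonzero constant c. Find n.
2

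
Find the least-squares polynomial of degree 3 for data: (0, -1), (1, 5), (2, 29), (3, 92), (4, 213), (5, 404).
-44/63 + (88/189)x + (361/252)x² + (317/108)x³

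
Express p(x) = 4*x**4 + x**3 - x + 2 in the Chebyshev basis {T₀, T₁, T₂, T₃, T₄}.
(7/2)T₀ + (-1/4)T₁ + (2)T₂ + (1/4)T₃ + (1/2)T₄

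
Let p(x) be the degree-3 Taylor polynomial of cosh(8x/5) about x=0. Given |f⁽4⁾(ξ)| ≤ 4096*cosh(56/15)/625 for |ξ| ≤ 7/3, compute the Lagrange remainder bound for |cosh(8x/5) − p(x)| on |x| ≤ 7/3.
1229312*cosh(56/15)/151875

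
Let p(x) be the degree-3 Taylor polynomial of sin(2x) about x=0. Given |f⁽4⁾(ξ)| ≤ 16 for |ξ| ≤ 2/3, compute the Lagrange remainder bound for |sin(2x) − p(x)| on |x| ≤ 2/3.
32/243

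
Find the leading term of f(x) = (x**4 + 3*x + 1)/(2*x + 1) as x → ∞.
x**3/2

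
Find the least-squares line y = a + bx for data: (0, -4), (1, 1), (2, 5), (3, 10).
a = -39/10, b = 23/5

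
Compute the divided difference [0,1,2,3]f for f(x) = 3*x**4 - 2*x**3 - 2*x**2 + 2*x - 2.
16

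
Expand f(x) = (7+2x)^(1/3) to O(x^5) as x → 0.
7**(1/3) + 2*7**(1/3)*x/21 - 4*7**(1/3)*x**2/441 + 40*7**(1/3)*x**3/27783 - 160*7**(1/3)*x**4/583443 + O(x**5)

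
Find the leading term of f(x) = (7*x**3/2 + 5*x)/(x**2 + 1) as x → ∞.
7*x/2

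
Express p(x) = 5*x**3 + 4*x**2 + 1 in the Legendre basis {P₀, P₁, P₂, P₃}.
(7/3)P₀ + (3)P₁ + (8/3)P₂ + (2)P₃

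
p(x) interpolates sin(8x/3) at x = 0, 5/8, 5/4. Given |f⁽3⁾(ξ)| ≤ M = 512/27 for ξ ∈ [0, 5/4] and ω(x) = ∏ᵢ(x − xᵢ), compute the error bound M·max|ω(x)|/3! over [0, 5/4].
125*sqrt(3)/729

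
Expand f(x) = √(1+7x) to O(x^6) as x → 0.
1 + 7*x/2 - 49*x**2/8 + 343*x**3/16 - 12005*x**4/128 + 117649*x**5/256 + O(x**6)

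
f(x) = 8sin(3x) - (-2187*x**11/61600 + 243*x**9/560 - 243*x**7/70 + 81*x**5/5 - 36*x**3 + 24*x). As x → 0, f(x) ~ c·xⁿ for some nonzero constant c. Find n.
13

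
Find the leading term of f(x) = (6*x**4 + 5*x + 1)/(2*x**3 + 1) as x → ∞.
3*x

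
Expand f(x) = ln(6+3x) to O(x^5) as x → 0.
log(6) + x/2 - x**2/8 + x**3/24 - x**4/64 + O(x**5)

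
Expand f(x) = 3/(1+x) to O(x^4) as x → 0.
3 - 3*x + 3*x**2 - 3*x**3 + O(x**4)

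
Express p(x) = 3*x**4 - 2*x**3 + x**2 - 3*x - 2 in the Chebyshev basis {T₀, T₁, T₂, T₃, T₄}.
(-3/8)T₀ + (-9/2)T₁ + (2)T₂ + (-1/2)T₃ + (3/8)T₄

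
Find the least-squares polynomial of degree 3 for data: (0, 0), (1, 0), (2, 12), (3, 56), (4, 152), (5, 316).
8/63 + (-124/189)x + (-187/63)x² + (85/27)x³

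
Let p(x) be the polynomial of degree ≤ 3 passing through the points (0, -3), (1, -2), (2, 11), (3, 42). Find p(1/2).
-29/8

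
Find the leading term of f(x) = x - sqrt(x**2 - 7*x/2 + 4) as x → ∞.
7/4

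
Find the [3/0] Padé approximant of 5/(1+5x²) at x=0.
5 - 25*x**2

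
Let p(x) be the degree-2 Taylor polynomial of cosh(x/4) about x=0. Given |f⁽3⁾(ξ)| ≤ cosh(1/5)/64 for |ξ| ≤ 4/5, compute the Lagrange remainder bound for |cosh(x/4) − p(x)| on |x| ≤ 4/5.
cosh(1/5)/750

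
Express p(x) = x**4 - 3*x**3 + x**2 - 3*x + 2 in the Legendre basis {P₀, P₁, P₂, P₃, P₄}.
(38/15)P₀ + (-24/5)P₁ + (26/21)P₂ + (-6/5)P₃ + (8/35)P₄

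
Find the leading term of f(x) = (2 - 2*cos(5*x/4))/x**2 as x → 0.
25/16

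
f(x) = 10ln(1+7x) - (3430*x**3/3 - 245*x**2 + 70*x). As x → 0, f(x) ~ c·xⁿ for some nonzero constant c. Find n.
4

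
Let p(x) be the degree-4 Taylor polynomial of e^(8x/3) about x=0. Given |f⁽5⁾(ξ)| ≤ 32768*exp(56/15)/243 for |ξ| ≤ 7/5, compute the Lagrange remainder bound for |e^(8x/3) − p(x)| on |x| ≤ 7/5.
68841472*exp(56/15)/11390625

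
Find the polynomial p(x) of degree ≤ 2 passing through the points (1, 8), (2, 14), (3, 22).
x**2 + 3*x + 4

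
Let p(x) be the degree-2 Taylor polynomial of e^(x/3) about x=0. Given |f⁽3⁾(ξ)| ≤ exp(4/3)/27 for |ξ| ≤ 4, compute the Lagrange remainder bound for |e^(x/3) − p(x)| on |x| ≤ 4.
32*exp(4/3)/81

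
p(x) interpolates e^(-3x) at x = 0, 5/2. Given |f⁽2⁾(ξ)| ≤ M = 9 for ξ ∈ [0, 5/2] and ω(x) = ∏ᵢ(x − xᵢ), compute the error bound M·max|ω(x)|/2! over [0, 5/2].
225/32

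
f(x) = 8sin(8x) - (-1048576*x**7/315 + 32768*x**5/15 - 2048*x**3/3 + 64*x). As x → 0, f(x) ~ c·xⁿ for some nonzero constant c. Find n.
9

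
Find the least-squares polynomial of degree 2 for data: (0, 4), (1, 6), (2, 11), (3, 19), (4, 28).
134/35 + (87/70)x + (17/14)x²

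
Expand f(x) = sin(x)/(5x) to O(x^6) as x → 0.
1/5 - x**2/30 + x**4/600 + O(x**6)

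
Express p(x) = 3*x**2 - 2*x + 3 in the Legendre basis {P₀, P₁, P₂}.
(4)P₀ + (-2)P₁ + (2)P₂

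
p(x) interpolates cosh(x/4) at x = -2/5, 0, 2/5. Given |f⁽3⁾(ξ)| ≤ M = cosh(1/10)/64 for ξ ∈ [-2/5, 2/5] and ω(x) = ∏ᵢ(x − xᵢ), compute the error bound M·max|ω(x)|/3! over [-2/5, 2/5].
sqrt(3)*cosh(1/10)/27000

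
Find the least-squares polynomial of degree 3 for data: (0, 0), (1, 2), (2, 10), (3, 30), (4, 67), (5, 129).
-1/18 + (1045/756)x + (-53/252)x² + (55/54)x³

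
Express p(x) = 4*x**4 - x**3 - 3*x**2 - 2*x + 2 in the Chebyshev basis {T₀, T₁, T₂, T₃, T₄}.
(2)T₀ + (-11/4)T₁ + (1/2)T₂ + (-1/4)T₃ + (1/2)T₄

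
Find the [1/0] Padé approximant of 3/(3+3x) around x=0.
1 - x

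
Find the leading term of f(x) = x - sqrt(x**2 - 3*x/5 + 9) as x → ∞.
3/10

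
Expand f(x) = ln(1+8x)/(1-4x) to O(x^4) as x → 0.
8*x + 512*x**3/3 + O(x**4)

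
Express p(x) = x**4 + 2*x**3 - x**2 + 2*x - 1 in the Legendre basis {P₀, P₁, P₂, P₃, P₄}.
(-17/15)P₀ + (16/5)P₁ + (-2/21)P₂ + (4/5)P₃ + (8/35)P₄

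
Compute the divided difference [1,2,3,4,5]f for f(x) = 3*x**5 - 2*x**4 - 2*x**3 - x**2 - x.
43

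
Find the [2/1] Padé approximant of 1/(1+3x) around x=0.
1/(3*x + 1)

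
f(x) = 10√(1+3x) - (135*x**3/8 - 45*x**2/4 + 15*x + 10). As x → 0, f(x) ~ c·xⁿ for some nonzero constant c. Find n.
4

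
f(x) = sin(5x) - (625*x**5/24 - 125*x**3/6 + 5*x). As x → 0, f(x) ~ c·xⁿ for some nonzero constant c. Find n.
7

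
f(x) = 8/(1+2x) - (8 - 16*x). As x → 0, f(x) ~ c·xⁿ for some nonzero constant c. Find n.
2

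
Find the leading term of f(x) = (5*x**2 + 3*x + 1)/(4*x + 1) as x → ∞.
5*x/4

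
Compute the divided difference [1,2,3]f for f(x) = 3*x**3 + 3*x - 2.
18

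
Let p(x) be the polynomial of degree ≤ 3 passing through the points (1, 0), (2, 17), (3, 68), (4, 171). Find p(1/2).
-11/8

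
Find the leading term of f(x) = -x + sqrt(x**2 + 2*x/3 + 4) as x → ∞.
1/3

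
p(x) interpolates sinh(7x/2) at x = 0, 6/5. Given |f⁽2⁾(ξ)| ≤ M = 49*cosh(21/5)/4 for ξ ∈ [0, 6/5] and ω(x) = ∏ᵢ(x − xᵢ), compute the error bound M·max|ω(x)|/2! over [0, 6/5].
441*cosh(21/5)/200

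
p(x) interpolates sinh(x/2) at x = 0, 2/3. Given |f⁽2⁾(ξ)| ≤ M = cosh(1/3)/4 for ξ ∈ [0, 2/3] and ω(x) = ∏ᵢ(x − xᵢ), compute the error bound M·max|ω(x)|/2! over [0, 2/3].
cosh(1/3)/72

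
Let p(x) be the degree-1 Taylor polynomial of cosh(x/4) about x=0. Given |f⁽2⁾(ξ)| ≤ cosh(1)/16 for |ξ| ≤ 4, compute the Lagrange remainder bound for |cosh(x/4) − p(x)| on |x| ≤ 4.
cosh(1)/2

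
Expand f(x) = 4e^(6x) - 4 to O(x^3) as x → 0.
24*x + 72*x**2 + O(x**3)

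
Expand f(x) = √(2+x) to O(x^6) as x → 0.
sqrt(2) + sqrt(2)*x/4 - sqrt(2)*x**2/32 + sqrt(2)*x**3/128 - 5*sqrt(2)*x**4/2048 + 7*sqrt(2)*x**5/8192 + O(x**6)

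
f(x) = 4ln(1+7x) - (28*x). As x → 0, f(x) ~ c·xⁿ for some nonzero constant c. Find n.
2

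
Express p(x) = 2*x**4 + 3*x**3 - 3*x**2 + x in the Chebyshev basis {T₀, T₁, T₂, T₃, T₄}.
(-3/4)T₀ + (13/4)T₁ + (-1/2)T₂ + (3/4)T₃ + (1/4)T₄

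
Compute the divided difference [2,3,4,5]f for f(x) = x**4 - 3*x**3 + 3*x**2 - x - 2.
11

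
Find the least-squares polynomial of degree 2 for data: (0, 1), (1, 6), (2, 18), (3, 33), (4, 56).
34/35 + (179/70)x + (39/14)x²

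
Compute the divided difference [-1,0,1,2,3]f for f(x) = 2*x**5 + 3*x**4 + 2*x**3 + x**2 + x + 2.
13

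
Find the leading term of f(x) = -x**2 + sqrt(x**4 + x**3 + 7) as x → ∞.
x/2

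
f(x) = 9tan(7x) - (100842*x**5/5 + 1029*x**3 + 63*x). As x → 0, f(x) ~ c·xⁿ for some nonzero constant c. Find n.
7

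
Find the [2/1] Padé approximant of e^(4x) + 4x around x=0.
(-8*x**2/3 + 20*x/3 + 1)/(1 - 4*x/3)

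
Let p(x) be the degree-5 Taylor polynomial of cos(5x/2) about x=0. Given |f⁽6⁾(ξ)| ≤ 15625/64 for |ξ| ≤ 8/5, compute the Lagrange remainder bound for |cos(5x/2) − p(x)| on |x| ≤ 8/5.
256/45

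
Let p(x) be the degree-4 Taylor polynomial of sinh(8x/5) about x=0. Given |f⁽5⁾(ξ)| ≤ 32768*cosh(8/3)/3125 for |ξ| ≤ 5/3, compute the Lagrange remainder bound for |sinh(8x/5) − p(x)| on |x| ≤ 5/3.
4096*cosh(8/3)/3645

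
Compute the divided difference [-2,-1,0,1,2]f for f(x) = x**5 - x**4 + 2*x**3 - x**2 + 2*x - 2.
-1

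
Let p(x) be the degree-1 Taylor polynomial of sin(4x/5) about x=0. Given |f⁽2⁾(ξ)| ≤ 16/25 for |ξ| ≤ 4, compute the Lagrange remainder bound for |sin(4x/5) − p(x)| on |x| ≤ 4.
128/25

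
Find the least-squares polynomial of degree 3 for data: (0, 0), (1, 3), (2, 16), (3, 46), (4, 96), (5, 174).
(-19/42)x + (69/28)x² + (11/12)x³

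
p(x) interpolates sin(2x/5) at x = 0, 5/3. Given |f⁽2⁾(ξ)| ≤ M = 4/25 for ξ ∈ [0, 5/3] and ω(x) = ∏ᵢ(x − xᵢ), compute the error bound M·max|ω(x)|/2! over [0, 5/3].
1/18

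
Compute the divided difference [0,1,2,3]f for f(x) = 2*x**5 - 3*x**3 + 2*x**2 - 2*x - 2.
47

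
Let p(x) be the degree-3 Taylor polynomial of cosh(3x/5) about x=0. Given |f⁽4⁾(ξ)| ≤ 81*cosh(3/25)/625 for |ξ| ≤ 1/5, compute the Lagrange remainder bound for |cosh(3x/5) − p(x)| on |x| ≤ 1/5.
27*cosh(3/25)/3125000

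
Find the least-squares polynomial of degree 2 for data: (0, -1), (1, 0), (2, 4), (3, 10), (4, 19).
-36/35 + (-1/7)x + (9/7)x²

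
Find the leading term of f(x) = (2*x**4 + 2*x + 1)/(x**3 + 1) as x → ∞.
2*x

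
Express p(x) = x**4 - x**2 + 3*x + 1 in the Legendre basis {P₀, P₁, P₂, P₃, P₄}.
(13/15)P₀ + (3)P₁ + (-2/21)P₂ + (8/35)P₄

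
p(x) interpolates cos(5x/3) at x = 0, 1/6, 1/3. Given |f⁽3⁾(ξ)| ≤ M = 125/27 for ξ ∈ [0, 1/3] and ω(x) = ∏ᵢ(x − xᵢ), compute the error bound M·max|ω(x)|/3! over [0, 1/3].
125*sqrt(3)/157464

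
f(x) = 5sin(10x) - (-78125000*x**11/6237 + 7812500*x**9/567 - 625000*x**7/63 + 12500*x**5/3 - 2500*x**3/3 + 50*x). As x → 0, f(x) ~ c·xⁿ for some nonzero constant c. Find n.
13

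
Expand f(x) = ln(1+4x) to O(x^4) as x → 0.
4*x - 8*x**2 + 64*x**3/3 + O(x**4)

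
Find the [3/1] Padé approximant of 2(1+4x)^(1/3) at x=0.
(-128*x**3/81 + 32*x**2/9 + 8*x + 2)/(8*x/3 + 1)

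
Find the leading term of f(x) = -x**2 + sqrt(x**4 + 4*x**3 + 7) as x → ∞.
2*x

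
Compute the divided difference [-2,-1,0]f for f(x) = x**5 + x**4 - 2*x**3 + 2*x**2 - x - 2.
0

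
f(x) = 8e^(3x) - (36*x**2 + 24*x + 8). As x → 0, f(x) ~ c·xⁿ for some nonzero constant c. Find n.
3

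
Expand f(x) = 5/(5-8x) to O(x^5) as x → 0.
1 + 8*x/5 + 64*x**2/25 + 512*x**3/125 + 4096*x**4/625 + O(x**5)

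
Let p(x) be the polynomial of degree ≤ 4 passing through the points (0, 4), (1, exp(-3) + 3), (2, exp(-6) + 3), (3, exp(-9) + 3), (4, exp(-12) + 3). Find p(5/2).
(-20*exp(9) - 5 + 60*exp(3) + 90*exp(6) + 387*exp(12))*exp(-12)/128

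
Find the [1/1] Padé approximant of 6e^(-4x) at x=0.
(6 - 12*x)/(2*x + 1)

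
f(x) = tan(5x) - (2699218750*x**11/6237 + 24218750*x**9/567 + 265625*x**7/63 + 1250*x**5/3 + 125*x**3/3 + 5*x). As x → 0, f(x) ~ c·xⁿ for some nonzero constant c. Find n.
13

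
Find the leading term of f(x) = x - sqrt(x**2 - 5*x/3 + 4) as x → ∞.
5/6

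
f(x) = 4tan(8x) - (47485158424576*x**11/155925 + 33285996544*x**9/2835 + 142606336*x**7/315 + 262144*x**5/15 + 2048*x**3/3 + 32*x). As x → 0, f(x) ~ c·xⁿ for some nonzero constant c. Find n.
13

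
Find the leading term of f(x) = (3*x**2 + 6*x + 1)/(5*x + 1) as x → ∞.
3*x/5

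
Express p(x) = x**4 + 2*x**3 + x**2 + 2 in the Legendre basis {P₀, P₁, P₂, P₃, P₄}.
(38/15)P₀ + (6/5)P₁ + (26/21)P₂ + (4/5)P₃ + (8/35)P₄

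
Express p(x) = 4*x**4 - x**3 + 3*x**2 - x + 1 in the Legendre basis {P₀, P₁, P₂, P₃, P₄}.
(14/5)P₀ + (-8/5)P₁ + (30/7)P₂ + (-2/5)P₃ + (32/35)P₄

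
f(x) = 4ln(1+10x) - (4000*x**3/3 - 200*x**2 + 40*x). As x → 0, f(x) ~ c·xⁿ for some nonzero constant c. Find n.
4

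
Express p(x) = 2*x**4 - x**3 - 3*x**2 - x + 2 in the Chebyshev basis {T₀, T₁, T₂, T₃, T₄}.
(5/4)T₀ + (-7/4)T₁ + (-1/2)T₂ + (-1/4)T₃ + (1/4)T₄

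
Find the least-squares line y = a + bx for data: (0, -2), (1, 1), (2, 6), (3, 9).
a = -11/5, b = 19/5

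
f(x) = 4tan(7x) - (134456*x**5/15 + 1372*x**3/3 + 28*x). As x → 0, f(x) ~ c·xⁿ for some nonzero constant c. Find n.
7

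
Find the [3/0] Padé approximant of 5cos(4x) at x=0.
5 - 40*x**2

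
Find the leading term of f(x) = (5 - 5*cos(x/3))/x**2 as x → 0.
5/18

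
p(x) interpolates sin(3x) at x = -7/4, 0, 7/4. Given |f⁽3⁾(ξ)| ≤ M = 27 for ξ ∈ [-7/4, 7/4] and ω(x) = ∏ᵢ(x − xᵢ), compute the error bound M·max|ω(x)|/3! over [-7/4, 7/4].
343*sqrt(3)/64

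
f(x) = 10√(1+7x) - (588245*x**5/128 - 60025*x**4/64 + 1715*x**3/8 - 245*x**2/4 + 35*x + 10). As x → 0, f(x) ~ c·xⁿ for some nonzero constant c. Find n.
6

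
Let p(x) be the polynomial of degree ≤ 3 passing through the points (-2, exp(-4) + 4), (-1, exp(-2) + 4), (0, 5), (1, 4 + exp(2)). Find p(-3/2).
(5 + 15*exp(2) + (exp(2) + 59)*exp(4))*exp(-4)/16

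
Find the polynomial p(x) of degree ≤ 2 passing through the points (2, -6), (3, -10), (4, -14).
2 - 4*x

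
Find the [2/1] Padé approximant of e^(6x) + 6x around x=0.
(-6*x**2 + 10*x + 1)/(1 - 2*x)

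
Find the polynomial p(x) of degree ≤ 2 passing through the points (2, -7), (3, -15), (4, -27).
-2*x**2 + 2*x - 3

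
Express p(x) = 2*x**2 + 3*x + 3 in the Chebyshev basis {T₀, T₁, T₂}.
(4)T₀ + (3)T₁ + T₂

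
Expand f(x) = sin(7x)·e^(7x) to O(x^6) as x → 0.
7*x + 49*x**2 + 343*x**3/3 - 16807*x**5/30 + O(x**6)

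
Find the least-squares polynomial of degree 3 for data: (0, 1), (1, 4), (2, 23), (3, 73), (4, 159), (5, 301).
58/63 + (-215/189)x + (571/252)x² + (215/108)x³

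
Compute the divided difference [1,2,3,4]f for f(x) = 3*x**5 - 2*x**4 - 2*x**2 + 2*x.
175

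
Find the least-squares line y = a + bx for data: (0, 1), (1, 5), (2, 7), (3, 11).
a = 6/5, b = 16/5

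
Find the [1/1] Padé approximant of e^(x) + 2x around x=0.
(17*x/6 + 1)/(1 - x/6)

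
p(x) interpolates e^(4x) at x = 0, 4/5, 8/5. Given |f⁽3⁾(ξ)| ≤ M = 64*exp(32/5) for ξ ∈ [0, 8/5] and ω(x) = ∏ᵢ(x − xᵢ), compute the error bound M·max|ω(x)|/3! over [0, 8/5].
4096*sqrt(3)*exp(32/5)/3375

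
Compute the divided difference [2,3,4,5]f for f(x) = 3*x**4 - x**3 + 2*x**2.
41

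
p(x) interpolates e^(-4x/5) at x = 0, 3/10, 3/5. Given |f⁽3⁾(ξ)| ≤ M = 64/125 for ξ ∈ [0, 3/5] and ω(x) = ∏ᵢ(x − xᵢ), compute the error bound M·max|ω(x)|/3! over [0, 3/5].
8*sqrt(3)/15625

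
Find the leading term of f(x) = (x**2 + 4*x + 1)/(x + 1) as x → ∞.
x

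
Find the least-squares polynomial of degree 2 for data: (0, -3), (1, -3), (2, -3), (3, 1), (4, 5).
-101/35 + (-10/7)x + (6/7)x²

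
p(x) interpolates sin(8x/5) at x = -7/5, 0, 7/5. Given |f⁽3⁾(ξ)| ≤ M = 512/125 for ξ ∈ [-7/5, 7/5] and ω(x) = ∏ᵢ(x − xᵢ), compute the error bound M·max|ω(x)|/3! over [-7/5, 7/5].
175616*sqrt(3)/421875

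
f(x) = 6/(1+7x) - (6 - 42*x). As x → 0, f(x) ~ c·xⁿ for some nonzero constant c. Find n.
2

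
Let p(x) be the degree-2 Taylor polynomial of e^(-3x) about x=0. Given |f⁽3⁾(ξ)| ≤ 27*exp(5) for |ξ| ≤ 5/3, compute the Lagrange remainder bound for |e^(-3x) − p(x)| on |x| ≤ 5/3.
125*exp(5)/6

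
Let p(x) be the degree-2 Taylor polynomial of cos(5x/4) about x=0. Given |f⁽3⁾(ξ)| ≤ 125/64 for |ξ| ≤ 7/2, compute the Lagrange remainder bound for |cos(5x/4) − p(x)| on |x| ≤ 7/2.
42875/3072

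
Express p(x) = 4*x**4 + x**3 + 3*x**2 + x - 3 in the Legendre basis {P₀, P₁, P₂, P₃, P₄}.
(-6/5)P₀ + (8/5)P₁ + (30/7)P₂ + (2/5)P₃ + (32/35)P₄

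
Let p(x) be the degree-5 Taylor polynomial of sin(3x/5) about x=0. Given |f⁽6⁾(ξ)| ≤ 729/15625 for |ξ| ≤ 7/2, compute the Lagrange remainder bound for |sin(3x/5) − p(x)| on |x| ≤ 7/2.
9529569/80000000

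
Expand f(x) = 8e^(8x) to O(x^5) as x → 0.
8 + 64*x + 256*x**2 + 2048*x**3/3 + 4096*x**4/3 + O(x**5)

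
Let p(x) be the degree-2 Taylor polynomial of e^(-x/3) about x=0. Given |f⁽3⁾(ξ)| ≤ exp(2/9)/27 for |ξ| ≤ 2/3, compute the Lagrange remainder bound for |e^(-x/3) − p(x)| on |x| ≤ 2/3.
4*exp(2/9)/2187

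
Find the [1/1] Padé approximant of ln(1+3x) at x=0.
3*x/(3*x/2 + 1)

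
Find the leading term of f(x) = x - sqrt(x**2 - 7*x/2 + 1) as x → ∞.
7/4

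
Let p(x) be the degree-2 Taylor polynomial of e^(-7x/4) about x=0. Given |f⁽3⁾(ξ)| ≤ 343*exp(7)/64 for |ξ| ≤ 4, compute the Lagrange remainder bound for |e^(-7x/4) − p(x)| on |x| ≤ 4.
343*exp(7)/6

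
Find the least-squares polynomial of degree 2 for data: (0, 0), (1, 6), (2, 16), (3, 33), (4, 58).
3/7 + (101/70)x + (45/14)x²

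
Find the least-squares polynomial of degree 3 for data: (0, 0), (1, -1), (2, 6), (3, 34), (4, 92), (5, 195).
-2/63 + (-212/189)x + (-113/63)x² + (53/27)x³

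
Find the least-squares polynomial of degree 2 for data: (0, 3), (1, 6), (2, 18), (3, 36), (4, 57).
12/5 + (9/5)x + (3)x²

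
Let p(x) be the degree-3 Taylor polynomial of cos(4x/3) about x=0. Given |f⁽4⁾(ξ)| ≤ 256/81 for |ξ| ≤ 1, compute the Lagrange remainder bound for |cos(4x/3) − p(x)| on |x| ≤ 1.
32/243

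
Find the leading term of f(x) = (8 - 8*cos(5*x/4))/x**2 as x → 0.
25/4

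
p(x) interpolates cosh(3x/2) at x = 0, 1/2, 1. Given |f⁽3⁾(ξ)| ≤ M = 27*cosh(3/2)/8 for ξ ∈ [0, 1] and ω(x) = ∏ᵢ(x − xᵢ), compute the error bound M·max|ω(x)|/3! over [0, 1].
sqrt(3)*cosh(3/2)/64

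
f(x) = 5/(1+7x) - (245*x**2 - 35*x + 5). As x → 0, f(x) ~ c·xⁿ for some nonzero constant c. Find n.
3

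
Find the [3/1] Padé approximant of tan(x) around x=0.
x**3/3 + x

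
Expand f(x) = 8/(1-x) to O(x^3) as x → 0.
8 + 8*x + 8*x**2 + O(x**3)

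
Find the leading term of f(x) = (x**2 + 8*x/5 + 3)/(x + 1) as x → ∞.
x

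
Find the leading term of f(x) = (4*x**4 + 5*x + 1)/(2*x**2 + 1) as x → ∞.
2*x**2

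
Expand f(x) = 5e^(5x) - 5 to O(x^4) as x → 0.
25*x + 125*x**2/2 + 625*x**3/6 + O(x**4)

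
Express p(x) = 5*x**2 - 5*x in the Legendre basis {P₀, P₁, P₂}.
(5/3)P₀ + (-5)P₁ + (10/3)P₂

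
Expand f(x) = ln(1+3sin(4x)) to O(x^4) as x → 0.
12*x - 72*x**2 + 544*x**3 + O(x**4)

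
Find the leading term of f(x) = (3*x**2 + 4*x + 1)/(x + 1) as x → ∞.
3*x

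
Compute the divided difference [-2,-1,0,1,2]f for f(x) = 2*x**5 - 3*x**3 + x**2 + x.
0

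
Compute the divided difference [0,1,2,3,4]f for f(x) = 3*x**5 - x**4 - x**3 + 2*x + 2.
29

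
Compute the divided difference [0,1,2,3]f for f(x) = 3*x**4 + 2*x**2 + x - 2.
18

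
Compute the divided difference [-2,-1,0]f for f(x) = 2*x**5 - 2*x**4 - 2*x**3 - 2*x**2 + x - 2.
-40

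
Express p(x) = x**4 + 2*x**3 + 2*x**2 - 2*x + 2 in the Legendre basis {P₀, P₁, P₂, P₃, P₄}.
(43/15)P₀ + (-4/5)P₁ + (40/21)P₂ + (4/5)P₃ + (8/35)P₄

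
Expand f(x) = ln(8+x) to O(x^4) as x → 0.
log(8) + x/8 - x**2/128 + x**3/1536 + O(x**4)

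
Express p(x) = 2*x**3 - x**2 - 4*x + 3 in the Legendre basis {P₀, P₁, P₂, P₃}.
(8/3)P₀ + (-14/5)P₁ + (-2/3)P₂ + (4/5)P₃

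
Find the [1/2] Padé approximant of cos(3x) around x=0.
1/(9*x**2/2 + 1)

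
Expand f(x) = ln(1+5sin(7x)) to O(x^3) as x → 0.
35*x - 1225*x**2/2 + O(x**3)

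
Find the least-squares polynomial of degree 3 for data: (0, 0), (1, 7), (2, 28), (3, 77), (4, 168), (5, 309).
4/21 + (169/63)x + (65/42)x² + (37/18)x³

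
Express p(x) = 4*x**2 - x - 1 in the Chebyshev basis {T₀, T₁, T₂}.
T₀ - T₁ + (2)T₂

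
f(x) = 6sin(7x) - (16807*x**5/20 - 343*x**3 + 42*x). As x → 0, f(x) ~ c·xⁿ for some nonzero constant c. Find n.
7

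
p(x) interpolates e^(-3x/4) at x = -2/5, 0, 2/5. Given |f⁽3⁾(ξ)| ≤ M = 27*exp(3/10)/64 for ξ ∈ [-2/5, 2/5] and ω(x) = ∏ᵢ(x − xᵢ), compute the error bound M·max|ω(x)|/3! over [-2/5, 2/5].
sqrt(3)*exp(3/10)/1000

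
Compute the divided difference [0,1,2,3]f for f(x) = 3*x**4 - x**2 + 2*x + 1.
18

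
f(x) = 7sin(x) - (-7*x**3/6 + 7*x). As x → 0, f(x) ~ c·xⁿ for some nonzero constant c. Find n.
5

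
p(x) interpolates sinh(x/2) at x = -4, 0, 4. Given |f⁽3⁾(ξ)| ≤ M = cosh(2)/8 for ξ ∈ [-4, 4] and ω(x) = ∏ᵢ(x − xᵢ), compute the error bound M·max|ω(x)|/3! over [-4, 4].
8*sqrt(3)*cosh(2)/27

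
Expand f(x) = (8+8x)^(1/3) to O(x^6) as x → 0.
2 + 2*x/3 - 2*x**2/9 + 10*x**3/81 - 20*x**4/243 + 44*x**5/729 + O(x**6)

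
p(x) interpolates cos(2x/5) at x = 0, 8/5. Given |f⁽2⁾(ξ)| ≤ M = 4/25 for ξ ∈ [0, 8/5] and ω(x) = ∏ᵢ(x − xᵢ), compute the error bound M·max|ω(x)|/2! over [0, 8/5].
32/625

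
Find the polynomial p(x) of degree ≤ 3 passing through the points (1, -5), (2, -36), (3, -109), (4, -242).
-3*x**3 - 3*x**2 - x + 2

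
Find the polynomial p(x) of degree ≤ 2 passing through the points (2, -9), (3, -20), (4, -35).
-2*x**2 - x + 1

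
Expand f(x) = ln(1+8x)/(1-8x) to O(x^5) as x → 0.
8*x + 32*x**2 + 1280*x**3/3 + 7168*x**4/3 + O(x**5)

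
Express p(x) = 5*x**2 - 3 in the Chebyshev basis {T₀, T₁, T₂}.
(-1/2)T₀ + (5/2)T₂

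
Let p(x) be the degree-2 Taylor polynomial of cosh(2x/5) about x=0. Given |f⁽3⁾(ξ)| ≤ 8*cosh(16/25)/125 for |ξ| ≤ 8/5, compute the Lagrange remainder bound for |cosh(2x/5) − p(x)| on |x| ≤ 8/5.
2048*cosh(16/25)/46875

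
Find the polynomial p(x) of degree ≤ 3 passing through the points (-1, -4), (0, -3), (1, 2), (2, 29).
3*x**3 + 2*x**2 - 3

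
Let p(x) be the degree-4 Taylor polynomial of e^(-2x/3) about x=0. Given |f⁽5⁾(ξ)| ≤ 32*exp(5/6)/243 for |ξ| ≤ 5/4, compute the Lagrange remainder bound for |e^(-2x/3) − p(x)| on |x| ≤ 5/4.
625*exp(5/6)/186624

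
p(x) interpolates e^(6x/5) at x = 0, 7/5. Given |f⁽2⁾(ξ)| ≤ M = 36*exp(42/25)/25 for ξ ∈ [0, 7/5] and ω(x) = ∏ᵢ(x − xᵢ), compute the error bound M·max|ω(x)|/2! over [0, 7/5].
441*exp(42/25)/1250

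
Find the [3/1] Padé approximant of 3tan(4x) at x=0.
64*x**3 + 12*x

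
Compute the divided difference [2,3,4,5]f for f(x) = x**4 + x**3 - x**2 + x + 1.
15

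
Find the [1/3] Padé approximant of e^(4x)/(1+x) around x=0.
1/(-8*x**3/3 + 4*x**2 - 3*x + 1)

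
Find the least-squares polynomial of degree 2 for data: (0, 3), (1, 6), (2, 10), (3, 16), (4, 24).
109/35 + (62/35)x + (6/7)x²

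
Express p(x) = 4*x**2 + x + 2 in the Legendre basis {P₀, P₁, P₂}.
(10/3)P₀ + P₁ + (8/3)P₂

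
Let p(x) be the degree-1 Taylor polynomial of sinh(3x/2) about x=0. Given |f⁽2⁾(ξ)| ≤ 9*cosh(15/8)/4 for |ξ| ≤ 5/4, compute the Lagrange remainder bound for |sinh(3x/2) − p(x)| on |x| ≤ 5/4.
225*cosh(15/8)/128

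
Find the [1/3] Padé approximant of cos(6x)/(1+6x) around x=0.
(1 - 5*x/2)/(63*x**3 + 3*x**2 + 7*x/2 + 1)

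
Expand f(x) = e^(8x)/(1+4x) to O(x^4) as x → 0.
1 + 4*x + 16*x**2 + 64*x**3/3 + O(x**4)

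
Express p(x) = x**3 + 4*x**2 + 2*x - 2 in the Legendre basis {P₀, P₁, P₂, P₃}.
(-2/3)P₀ + (13/5)P₁ + (8/3)P₂ + (2/5)P₃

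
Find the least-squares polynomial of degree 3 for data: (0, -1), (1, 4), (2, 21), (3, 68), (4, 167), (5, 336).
-65/63 + (1156/189)x + (-38/9)x² + (89/27)x³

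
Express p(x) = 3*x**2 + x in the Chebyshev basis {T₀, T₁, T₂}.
(3/2)T₀ + T₁ + (3/2)T₂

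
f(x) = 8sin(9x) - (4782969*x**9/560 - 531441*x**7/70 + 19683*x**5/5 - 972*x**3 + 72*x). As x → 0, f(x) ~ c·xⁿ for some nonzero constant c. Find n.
11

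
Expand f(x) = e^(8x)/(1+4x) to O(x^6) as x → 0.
1 + 4*x + 16*x**2 + 64*x**3/3 + 256*x**4/3 - 1024*x**5/15 + O(x**6)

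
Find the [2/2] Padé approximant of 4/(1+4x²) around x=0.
4/(4*x**2 + 1)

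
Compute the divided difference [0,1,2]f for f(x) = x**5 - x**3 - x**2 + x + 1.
11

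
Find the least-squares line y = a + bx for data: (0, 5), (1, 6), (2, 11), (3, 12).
a = 23/5, b = 13/5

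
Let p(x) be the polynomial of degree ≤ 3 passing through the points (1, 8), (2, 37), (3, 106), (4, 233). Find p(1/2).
23/8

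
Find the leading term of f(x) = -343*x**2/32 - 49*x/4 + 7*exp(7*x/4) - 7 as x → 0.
2401*x**3/384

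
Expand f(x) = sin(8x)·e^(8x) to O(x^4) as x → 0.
8*x + 64*x**2 + 512*x**3/3 + O(x**4)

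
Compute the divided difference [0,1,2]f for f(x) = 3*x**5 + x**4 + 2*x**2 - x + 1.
54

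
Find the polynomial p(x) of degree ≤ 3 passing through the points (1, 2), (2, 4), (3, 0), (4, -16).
-x**3 + 3*x**2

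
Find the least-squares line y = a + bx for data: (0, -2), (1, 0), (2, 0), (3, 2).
a = -9/5, b = 6/5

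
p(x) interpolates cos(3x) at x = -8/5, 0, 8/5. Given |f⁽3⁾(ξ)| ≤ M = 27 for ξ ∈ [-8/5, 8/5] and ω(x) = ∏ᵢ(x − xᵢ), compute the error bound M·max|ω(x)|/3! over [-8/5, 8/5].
512*sqrt(3)/125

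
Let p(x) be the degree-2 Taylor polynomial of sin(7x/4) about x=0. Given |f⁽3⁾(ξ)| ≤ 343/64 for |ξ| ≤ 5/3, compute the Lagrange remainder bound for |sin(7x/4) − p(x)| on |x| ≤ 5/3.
42875/10368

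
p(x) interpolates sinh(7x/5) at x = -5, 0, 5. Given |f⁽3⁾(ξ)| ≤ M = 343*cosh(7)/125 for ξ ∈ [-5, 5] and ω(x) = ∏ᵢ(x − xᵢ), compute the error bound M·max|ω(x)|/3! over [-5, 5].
343*sqrt(3)*cosh(7)/27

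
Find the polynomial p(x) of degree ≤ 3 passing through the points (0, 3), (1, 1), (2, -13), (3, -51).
3 - 2*x**3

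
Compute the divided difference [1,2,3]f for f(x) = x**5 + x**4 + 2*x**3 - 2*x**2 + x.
125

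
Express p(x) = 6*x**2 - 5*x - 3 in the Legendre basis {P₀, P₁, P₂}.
-P₀ + (-5)P₁ + (4)P₂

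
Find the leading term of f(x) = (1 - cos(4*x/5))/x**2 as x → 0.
8/25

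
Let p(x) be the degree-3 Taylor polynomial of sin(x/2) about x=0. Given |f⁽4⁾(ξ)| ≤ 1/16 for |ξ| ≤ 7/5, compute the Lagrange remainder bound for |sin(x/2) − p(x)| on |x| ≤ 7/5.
2401/240000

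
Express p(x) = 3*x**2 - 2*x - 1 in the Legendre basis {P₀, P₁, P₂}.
(-2)P₁ + (2)P₂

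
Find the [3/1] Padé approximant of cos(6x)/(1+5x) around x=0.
(54*x**3/5 - 180*x**2/7 + 54*x/35 + 1)/(229*x/35 + 1)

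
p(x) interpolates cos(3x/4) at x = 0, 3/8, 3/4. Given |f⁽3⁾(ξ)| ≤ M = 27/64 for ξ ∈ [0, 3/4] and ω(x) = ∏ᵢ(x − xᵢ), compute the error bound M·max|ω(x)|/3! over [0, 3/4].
27*sqrt(3)/32768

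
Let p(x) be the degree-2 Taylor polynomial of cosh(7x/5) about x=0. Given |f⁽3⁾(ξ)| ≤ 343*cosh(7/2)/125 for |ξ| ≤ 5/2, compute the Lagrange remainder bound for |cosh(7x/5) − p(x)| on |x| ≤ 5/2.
343*cosh(7/2)/48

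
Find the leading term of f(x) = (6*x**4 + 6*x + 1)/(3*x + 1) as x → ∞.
2*x**3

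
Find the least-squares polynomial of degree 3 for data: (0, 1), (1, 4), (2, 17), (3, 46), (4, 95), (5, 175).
6/7 + (23/21)x + (37/28)x² + (13/12)x³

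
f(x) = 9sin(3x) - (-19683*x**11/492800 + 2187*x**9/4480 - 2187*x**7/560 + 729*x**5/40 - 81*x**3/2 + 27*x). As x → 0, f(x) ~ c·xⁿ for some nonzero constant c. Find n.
13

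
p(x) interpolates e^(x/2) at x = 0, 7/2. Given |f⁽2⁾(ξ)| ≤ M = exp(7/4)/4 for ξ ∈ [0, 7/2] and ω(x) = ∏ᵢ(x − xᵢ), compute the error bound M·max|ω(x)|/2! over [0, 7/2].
49*exp(7/4)/128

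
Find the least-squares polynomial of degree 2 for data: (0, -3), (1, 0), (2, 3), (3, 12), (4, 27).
-81/35 + (-48/35)x + (15/7)x²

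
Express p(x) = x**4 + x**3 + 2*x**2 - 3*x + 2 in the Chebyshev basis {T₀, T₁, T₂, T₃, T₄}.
(27/8)T₀ + (-9/4)T₁ + (3/2)T₂ + (1/4)T₃ + (1/8)T₄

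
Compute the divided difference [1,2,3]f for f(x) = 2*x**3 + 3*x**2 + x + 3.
15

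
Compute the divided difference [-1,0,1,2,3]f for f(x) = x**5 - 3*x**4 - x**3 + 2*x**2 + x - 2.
2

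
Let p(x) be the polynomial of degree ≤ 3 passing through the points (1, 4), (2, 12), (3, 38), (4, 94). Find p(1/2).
3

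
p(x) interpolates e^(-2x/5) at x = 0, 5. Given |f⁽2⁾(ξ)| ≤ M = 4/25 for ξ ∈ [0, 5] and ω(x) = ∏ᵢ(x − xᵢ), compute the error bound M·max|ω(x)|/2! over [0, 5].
1/2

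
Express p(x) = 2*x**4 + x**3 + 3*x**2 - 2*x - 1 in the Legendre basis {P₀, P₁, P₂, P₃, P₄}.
(2/5)P₀ + (-7/5)P₁ + (22/7)P₂ + (2/5)P₃ + (16/35)P₄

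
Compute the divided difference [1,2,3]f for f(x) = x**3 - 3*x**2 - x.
3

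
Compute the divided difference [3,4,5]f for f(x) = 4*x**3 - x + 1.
48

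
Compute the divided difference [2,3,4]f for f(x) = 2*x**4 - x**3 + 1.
101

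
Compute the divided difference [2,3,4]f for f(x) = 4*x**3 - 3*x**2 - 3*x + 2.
33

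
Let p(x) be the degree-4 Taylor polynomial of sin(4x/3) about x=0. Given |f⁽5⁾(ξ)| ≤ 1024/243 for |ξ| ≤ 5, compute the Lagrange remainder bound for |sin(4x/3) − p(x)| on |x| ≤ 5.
80000/729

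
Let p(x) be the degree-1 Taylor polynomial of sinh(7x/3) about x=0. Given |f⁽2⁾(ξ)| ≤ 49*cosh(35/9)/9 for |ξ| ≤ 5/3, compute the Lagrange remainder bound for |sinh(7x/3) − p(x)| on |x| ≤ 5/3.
1225*cosh(35/9)/162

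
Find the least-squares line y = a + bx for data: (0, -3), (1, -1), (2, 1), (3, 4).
a = -16/5, b = 23/10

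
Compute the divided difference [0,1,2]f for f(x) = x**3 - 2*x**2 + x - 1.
1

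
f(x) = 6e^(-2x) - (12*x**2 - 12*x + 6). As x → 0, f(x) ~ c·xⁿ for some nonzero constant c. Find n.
3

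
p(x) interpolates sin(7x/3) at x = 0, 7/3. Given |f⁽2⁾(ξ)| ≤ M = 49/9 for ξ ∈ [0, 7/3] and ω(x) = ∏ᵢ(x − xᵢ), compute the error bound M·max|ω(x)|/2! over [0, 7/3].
2401/648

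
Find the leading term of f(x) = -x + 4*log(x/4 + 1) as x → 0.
-x**2/8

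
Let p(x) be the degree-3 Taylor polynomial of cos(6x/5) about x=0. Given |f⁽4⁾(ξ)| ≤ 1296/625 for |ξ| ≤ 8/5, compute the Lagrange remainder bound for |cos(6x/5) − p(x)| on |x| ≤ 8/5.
221184/390625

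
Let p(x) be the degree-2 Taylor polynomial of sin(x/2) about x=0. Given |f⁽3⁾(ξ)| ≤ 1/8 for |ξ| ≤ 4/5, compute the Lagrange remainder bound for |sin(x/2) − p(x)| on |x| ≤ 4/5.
4/375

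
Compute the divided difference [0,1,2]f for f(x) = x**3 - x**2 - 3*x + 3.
2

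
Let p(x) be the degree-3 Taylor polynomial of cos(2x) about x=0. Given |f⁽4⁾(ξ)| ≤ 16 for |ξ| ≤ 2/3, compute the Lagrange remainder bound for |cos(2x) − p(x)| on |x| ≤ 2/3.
32/243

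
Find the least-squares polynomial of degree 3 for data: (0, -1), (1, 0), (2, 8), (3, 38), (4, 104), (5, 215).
-101/126 + (179/756)x + (-541/252)x² + (58/27)x³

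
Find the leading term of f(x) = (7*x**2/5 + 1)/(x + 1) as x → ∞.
7*x/5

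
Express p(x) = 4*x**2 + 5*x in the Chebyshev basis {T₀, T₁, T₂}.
(2)T₀ + (5)T₁ + (2)T₂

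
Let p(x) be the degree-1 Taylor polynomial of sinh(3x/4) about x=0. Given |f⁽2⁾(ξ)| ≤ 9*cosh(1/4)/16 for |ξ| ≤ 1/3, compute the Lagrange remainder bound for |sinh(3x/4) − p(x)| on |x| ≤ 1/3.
cosh(1/4)/32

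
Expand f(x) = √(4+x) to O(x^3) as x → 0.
2 + x/4 - x**2/64 + O(x**3)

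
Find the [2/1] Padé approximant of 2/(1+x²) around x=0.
2 - 2*x**2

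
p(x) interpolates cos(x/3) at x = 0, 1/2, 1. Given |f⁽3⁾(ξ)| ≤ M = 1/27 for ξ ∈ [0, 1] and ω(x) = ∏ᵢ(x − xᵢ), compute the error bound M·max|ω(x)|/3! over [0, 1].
sqrt(3)/5832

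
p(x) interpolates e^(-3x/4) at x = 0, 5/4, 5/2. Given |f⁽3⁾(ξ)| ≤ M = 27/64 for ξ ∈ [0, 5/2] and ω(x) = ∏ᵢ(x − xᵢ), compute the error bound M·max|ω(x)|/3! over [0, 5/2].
125*sqrt(3)/4096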